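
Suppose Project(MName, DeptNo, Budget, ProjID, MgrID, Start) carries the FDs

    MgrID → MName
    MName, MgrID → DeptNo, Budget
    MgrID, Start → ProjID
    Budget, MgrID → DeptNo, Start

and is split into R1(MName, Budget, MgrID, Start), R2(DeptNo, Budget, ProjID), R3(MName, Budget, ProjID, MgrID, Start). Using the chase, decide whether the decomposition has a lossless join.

Chase test. Columns are MName, DeptNo, Budget, ProjID, MgrID, Start; row i has aⱼ where attribute j ∈ Ri, else bᵢⱼ.
Initial tableau (one row per fragment):
  row 1: a1 b12 a3 b14 a5 a6
  row 2: b21 a2 a3 a4 b25 b26
  row 3: a1 b32 a3 a4 a5 a6
Rows 1 and 3 agree on MName, MgrID; apply MName, MgrID→DeptNo, Budget and equate their DeptNo, Budget entries.
Rows 1 and 3 agree on MgrID, Start; apply MgrID, Start→ProjID and equate their ProjID entries.
No row becomes fully distinguished — the join is lossy.

No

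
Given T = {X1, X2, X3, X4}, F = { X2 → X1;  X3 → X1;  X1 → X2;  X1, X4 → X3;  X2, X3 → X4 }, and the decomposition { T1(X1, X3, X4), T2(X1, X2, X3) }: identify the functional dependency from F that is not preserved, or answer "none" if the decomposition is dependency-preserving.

none

X2 → X1 lies within T2.
X3 → X1 lies within T1.
X1 → X2 lies within T2.
X1, X4 → X3 lies within T1.
X2, X3 → X4: restricted closure across fragments reaches X4.
Every dependency is enforceable on the fragments, so the decomposition is dependency-preserving.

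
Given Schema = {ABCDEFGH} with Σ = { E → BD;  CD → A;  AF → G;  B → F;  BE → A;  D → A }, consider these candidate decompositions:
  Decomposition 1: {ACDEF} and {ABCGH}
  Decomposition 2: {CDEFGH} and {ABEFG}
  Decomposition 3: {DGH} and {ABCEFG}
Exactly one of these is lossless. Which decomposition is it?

Decomposition 1: common = {AC}, closure = {AC} → lossy.
Decomposition 2: common = {EFG}, closure = {ABDEFG} → lossless.
Decomposition 3: common = {G}, closure = {G} → lossy.

Decomposition 2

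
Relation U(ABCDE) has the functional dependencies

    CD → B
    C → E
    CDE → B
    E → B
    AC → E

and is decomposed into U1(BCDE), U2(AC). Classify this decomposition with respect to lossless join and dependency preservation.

Lossless test: (C)⁺ = {BCE}, which is a superkey of neither fragment — lossy.
Dependency preservation: AC → E is not contained in any single fragment, but the restricted closure of its left-hand side across the fragments still reaches the right-hand side; the remaining FDs each lie inside some fragment. All dependencies are preserved.

lossy but dependency-preserving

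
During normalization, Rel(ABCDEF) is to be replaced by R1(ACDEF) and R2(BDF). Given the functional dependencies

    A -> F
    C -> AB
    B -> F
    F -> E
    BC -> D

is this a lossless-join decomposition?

No

Common attributes: R1 ∩ R2 = {DF}.
Closure of {DF}: F → E applies, adding E. So (DF)⁺ = {DEF}.
The closure contains neither all of R1 = {ACDEF} nor all of R2 = {BDF}, so the common attributes are not a superkey of either fragment. The join is lossy.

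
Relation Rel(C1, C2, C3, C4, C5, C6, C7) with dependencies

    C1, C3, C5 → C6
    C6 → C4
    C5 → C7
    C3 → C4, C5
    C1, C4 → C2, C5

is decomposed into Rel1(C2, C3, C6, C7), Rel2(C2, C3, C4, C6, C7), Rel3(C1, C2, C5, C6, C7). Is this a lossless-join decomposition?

No

Chase test. Columns are C1, C2, C3, C4, C5, C6, C7; row i has aⱼ where attribute j ∈ Reli, else bᵢⱼ.
Initial tableau (one row per fragment):
  row 1: b11 a2 a3 b14 b15 a6 a7
  row 2: b21 a2 a3 a4 b25 a6 a7
  row 3: a1 a2 b33 b34 a5 a6 a7
Rows 1 and 2 agree on C6; apply C6→C4 and equate their C4 entries.
Rows 1 and 3 agree on C6; apply C6→C4 and equate their C4 entries.
Rows 1 and 2 agree on C3; apply C3→C4, C5 and equate their C4, C5 entries.
No row becomes fully distinguished — the join is lossy.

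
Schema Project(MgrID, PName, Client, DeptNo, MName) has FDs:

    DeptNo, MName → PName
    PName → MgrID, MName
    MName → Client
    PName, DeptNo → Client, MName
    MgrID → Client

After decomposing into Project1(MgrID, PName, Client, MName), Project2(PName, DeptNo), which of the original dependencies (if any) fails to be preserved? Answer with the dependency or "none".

DeptNo, MName → PName

Check DeptNo, MName → PName: no single fragment contains all of {PName, DeptNo, MName}, and the restricted closure of {DeptNo, MName} across the fragments never reaches {PName}.
PName → MgrID, MName is preserved.
MName → Client is preserved.
PName, DeptNo → Client, MName is preserved.
MgrID → Client is preserved.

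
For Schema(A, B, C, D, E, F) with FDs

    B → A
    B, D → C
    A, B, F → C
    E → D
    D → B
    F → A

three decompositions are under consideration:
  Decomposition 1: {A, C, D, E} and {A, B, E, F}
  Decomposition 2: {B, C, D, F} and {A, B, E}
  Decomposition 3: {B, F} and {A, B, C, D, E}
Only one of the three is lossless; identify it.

Decomposition 1

Decomposition 1: common = {A, E}, closure = {A, B, C, D, E} → lossless.
Decomposition 2: common = {B}, closure = {A, B} → lossy.
Decomposition 3: common = {B}, closure = {A, B} → lossy.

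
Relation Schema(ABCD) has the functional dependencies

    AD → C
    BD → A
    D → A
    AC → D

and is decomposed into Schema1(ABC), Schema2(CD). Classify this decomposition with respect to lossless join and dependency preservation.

Lossless test: (C)⁺ = {C}, which is a superkey of neither fragment — lossy.
Dependency preservation: the restricted closure of {BD} across the fragments never reaches {A}, so BD → A cannot be enforced without a join — not preserved.

lossy and not dependency-preserving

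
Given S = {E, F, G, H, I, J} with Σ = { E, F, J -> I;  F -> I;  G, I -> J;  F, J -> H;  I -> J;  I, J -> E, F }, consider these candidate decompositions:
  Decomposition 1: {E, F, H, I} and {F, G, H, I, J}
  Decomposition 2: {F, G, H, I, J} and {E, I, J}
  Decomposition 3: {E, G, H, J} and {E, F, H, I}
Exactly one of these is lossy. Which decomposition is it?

Decomposition 3

Decomposition 1: common = {F, H, I}, closure = {E, F, H, I, J} → lossless.
Decomposition 2: common = {I, J}, closure = {E, F, H, I, J} → lossless.
Decomposition 3: common = {E, H}, closure = {E, H} → lossy.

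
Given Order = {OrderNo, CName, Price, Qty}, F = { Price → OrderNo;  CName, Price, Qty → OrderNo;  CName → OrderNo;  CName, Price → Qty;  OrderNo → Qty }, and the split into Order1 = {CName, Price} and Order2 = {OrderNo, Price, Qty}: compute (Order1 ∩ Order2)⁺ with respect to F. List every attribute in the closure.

Order1 ∩ Order2 = {Price}.
Price → OrderNo applies, adding OrderNo
OrderNo → Qty applies, adding Qty
Closure: {OrderNo, Price, Qty}.

OrderNo, Price, Qty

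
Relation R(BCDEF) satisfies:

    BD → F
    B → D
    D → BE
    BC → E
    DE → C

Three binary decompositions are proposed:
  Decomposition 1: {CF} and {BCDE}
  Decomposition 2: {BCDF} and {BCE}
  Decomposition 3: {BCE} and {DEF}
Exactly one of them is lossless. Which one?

Decomposition 1: common = {C}, closure = {C} → lossy.
Decomposition 2: common = {BC}, closure = {BCDEF} → lossless.
Decomposition 3: common = {E}, closure = {E} → lossy.

Decomposition 2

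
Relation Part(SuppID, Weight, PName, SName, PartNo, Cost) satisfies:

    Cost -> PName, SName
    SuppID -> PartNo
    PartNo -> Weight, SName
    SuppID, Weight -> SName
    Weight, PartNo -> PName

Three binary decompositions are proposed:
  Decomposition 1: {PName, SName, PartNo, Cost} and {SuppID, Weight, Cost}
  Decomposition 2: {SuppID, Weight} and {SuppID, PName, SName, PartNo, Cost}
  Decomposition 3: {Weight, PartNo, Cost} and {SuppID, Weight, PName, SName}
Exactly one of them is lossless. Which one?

Decomposition 1: common = {Cost}, closure = {PName, SName, Cost} → lossy.
Decomposition 2: common = {SuppID}, closure = {SuppID, Weight, PName, SName, PartNo} → lossless.
Decomposition 3: common = {Weight}, closure = {Weight} → lossy.

Decomposition 2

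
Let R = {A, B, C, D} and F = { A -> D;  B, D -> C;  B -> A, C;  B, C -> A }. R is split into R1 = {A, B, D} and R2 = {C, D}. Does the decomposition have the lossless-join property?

Common attributes: R1 ∩ R2 = {D}.
No dependency enlarges {D}, so (D)⁺ = {D}.
The closure contains neither all of R1 = {A, B, D} nor all of R2 = {C, D}, so the common attributes are not a superkey of either fragment. The join is lossy.

No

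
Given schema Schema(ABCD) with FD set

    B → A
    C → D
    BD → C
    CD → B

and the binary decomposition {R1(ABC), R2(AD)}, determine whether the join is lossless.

No

Common attributes: R1 ∩ R2 = {A}.
No dependency enlarges {A}, so (A)⁺ = {A}.
The closure contains neither all of R1 = {ABC} nor all of R2 = {AD}, so the common attributes are not a superkey of either fragment. The join is lossy.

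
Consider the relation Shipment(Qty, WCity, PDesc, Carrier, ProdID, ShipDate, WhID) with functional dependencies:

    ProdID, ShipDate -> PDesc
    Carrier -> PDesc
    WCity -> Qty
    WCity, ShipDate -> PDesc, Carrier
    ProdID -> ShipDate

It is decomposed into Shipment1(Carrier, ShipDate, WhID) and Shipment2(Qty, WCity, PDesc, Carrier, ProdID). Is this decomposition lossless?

Common attributes: Shipment1 ∩ Shipment2 = {Carrier}.
Closure of {Carrier}: Carrier → PDesc applies, adding PDesc. So (Carrier)⁺ = {PDesc, Carrier}.
The closure contains neither all of Shipment1 = {Carrier, ShipDate, WhID} nor all of Shipment2 = {Qty, WCity, PDesc, Carrier, ProdID}, so the common attributes are not a superkey of either fragment. The join is lossy.

No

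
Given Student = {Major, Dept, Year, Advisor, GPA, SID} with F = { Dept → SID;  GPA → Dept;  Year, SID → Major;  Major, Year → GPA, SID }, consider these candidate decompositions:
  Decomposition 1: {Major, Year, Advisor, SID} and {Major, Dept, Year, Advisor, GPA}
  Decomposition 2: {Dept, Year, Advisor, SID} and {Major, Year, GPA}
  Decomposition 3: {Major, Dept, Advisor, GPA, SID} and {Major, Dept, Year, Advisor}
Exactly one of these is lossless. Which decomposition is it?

Decomposition 1

Decomposition 1: common = {Major, Year, Advisor}, closure = {Major, Dept, Year, Advisor, GPA, SID} → lossless.
Decomposition 2: common = {Year}, closure = {Year} → lossy.
Decomposition 3: common = {Major, Dept, Advisor}, closure = {Major, Dept, Advisor, SID} → lossy.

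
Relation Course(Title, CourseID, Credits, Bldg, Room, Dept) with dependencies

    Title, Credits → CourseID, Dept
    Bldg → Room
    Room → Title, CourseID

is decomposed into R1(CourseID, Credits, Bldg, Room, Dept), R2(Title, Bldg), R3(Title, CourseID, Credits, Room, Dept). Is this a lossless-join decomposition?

Chase test. Columns are Title, CourseID, Credits, Bldg, Room, Dept; row i has aⱼ where attribute j ∈ Ri, else bᵢⱼ.
Initial tableau (one row per fragment):
  row 1: b11 a2 a3 a4 a5 a6
  row 2: a1 b22 b23 a4 b25 b26
  row 3: a1 a2 a3 b34 a5 a6
Rows 1 and 2 agree on Bldg; apply Bldg→Room and equate their Room entries.
Rows 1 and 2 agree on Room; apply Room→Title, CourseID and equate their Title, CourseID entries.
Row 1 is now all distinguished symbols — the join is lossless.

Yes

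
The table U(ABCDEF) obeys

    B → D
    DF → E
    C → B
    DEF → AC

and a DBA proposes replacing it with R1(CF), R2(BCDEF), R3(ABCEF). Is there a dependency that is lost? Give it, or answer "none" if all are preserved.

none

B → D lies within R2.
DF → E lies within R2.
C → B lies within R2.
DEF → AC: restricted closure across fragments reaches AC.
Every dependency is enforceable on the fragments, so the decomposition is dependency-preserving.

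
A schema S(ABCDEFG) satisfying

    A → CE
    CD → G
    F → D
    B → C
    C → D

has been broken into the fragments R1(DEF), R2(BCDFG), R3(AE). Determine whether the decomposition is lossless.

No

Chase test. Columns are ABCDEFG; row i has aⱼ where attribute j ∈ Ri, else bᵢⱼ.
Initial tableau (one row per fragment):
  row 1: b11 b12 b13 a4 a5 a6 b17
  row 2: b21 a2 a3 a4 b25 a6 a7
  row 3: a1 b32 b33 b34 a5 b36 b37
No row becomes fully distinguished — the join is lossy.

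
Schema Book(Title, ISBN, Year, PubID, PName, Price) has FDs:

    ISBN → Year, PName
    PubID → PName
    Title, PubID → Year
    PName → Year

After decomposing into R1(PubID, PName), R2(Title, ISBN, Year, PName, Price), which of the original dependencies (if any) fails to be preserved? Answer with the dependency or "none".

none

ISBN → Year, PName lies within R2.
PubID → PName lies within R1.
Title, PubID → Year: restricted closure across fragments reaches Year.
PName → Year lies within R2.
Every dependency is enforceable on the fragments, so the decomposition is dependency-preserving.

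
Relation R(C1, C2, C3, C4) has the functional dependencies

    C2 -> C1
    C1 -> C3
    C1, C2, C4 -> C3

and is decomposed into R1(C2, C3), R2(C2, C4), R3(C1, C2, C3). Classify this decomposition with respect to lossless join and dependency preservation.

lossless and dependency-preserving

Lossless test (chase): Rows 1 and 2 agree on C2; apply C2→C1 and equate their C1 entries. Rows 1 and 3 agree on C2; apply C2→C1 and equate their C1 entries. Rows 1 and 2 agree on C1; apply C1→C3 and equate their C3 entries. Row 2 is now all distinguished symbols — the join is lossless.
Dependency preservation: C1, C2, C4 → C3 is not contained in any single fragment, but the restricted closure of its left-hand side across the fragments still reaches the right-hand side; the remaining FDs each lie inside some fragment. All dependencies are preserved.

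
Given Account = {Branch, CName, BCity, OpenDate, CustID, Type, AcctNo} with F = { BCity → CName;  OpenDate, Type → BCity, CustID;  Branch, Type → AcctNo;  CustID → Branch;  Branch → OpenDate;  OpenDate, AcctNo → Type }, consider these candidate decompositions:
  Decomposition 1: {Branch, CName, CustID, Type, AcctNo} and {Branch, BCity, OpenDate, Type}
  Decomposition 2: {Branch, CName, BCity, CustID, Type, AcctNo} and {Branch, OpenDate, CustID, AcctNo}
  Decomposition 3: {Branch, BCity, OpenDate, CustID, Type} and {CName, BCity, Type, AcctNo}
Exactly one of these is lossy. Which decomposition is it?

Decomposition 3

Decomposition 1: common = {Branch, Type}, closure = {Branch, CName, BCity, OpenDate, CustID, Type, AcctNo} → lossless.
Decomposition 2: common = {Branch, CustID, AcctNo}, closure = {Branch, CName, BCity, OpenDate, CustID, Type, AcctNo} → lossless.
Decomposition 3: common = {BCity, Type}, closure = {CName, BCity, Type} → lossy.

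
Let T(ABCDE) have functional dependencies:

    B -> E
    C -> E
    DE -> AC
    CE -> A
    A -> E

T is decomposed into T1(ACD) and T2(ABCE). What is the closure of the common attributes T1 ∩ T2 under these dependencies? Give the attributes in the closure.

ACE

T1 ∩ T2 = {AC}.
C → E applies, adding E
Closure: {ACE}.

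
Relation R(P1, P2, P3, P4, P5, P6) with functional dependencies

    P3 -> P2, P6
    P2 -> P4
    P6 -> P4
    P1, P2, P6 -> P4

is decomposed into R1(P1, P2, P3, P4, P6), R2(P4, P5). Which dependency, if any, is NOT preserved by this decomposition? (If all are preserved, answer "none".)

P3 → P2, P6 lies within R1.
P2 → P4 lies within R1.
P6 → P4 lies within R1.
P1, P2, P6 → P4 lies within R1.
Every dependency is enforceable on the fragments, so the decomposition is dependency-preserving.

none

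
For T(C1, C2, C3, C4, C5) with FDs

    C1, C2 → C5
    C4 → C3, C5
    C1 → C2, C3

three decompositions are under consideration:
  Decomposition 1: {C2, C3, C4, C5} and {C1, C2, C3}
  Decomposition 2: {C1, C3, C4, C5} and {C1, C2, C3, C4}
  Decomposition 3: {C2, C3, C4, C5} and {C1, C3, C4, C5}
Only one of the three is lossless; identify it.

Decomposition 1: common = {C2, C3}, closure = {C2, C3} → lossy.
Decomposition 2: common = {C1, C3, C4}, closure = {C1, C2, C3, C4, C5} → lossless.
Decomposition 3: common = {C3, C4, C5}, closure = {C3, C4, C5} → lossy.

Decomposition 2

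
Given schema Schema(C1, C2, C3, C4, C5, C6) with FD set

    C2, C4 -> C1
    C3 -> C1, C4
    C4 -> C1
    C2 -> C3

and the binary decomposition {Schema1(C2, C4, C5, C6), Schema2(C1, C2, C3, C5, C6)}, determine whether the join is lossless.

Common attributes: Schema1 ∩ Schema2 = {C2, C5, C6}.
Closure of {C2, C5, C6}: C2 → C3 applies, adding C3; C3 → C1, C4 applies, adding C1, C4. So (C2, C5, C6)⁺ = {C1, C2, C3, C4, C5, C6}.
This closure contains every attribute of Schema1, so Schema1 ∩ Schema2 → Schema1. The join is lossless.

Yes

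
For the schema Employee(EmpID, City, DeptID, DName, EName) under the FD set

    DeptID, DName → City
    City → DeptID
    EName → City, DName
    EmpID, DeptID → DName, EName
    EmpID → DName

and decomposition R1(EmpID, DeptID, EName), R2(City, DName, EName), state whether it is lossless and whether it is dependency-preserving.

lossless but not dependency-preserving

Lossless test: (EName)⁺ = {City, DeptID, DName, EName}, which contains all of one fragment — lossless.
Dependency preservation: the restricted closure of {DeptID, DName} across the fragments never reaches {City}, so DeptID, DName → City cannot be enforced without a join — not preserved.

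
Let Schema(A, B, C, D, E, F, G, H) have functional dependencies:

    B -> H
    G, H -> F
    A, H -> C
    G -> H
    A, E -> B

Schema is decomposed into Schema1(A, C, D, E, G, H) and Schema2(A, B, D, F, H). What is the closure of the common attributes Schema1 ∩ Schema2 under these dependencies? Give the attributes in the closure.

Schema1 ∩ Schema2 = {A, D, H}.
A, H → C applies, adding C
Closure: {A, C, D, H}.

A, C, D, H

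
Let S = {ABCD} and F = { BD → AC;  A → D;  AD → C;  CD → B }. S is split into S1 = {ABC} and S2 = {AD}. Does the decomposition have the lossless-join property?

Yes

Common attributes: S1 ∩ S2 = {A}.
Closure of {A}: A → D applies, adding D; AD → C applies, adding C; CD → B applies, adding B. So (A)⁺ = {ABCD}.
This closure contains every attribute of S1, so S1 ∩ S2 → S1. The join is lossless.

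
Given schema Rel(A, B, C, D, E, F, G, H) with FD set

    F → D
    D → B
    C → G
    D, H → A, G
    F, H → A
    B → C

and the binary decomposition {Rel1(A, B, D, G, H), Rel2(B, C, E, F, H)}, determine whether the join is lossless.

No

Common attributes: Rel1 ∩ Rel2 = {B, H}.
Closure of {B, H}: B → C applies, adding C; C → G applies, adding G. So (B, H)⁺ = {B, C, G, H}.
The closure contains neither all of Rel1 = {A, B, D, G, H} nor all of Rel2 = {B, C, E, F, H}, so the common attributes are not a superkey of either fragment. The join is lossy.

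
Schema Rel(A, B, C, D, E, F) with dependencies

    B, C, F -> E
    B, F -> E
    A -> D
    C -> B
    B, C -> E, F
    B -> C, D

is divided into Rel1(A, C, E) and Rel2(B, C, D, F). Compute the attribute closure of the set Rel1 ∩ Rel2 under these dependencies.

Rel1 ∩ Rel2 = {C}.
C → B applies, adding B
B, C → E, F applies, adding E, F
B → C, D applies, adding D
Closure: {B, C, D, E, F}.

B, C, D, E, F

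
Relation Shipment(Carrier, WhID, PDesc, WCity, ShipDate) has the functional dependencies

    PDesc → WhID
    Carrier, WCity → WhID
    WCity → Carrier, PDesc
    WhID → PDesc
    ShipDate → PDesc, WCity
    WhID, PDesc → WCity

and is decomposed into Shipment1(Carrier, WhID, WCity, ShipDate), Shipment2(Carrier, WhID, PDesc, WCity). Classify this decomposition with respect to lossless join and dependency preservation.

lossless and dependency-preserving

Lossless test: (Carrier, WhID, WCity)⁺ = {Carrier, WhID, PDesc, WCity}, which contains all of one fragment — lossless.
Dependency preservation: ShipDate → PDesc, WCity is not contained in any single fragment, but the restricted closure of its left-hand side across the fragments still reaches the right-hand side; the remaining FDs each lie inside some fragment. All dependencies are preserved.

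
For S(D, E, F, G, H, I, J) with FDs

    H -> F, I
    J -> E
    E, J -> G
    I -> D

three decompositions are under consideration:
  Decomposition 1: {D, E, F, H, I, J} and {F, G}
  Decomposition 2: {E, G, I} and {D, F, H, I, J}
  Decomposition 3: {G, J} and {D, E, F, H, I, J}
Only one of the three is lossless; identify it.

Decomposition 3

Decomposition 1: common = {F}, closure = {F} → lossy.
Decomposition 2: common = {I}, closure = {D, I} → lossy.
Decomposition 3: common = {J}, closure = {E, G, J} → lossless.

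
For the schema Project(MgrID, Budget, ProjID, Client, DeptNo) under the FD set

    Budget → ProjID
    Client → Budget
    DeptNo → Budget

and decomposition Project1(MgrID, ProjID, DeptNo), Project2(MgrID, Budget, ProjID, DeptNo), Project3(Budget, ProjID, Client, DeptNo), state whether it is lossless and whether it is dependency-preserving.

Lossless test (chase): Rows 1 and 2 agree on DeptNo; apply DeptNo→Budget and equate their Budget entries. No row becomes fully distinguished — the join is lossy.
Dependency preservation: every FD's attributes lie within a single fragment, so each can be enforced locally — preserved.

lossy but dependency-preserving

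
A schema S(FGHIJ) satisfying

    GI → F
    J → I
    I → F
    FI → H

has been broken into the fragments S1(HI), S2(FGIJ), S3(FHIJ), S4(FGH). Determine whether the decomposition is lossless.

Chase test. Columns are FGHIJ; row i has aⱼ where attribute j ∈ Si, else bᵢⱼ.
Initial tableau (one row per fragment):
  row 1: b11 b12 a3 a4 b15
  row 2: a1 a2 b23 a4 a5
  row 3: a1 b32 a3 a4 a5
  row 4: a1 a2 a3 b44 b45
Rows 1 and 2 agree on I; apply I→F and equate their F entries.
Rows 1 and 2 agree on FI; apply FI→H and equate their H entries.
Row 2 is now all distinguished symbols — the join is lossless.

Yes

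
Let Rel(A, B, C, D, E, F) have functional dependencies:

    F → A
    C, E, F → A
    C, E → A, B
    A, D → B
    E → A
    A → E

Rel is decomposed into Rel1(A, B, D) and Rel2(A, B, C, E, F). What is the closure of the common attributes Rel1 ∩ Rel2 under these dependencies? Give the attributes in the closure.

Rel1 ∩ Rel2 = {A, B}.
A → E applies, adding E
Closure: {A, B, E}.

A, B, E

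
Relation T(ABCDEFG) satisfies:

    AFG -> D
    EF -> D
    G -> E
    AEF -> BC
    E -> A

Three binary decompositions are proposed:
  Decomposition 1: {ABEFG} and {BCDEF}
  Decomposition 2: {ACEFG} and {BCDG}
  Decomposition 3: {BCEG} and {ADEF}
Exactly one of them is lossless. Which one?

Decomposition 1: common = {BEF}, closure = {ABCDEF} → lossless.
Decomposition 2: common = {CG}, closure = {ACEG} → lossy.
Decomposition 3: common = {E}, closure = {AE} → lossy.

Decomposition 1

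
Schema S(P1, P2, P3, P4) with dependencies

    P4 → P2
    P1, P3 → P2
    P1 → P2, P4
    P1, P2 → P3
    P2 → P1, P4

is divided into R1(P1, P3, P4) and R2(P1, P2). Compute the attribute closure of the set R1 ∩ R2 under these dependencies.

R1 ∩ R2 = {P1}.
P1 → P2, P4 applies, adding P2, P4
P1, P2 → P3 applies, adding P3
Closure: {P1, P2, P3, P4}.

P1, P2, P3, P4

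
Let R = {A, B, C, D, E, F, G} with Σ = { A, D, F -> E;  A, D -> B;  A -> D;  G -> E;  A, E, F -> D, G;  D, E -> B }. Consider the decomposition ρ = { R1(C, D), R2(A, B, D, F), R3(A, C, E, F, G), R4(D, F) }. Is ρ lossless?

Chase test. Columns are A, B, C, D, E, F, G; row i has aⱼ where attribute j ∈ Ri, else bᵢⱼ.
Initial tableau (one row per fragment):
  row 1: b11 b12 a3 a4 b15 b16 b17
  row 2: a1 a2 b23 a4 b25 a6 b27
  row 3: a1 b32 a3 b34 a5 a6 a7
  row 4: b41 b42 b43 a4 b45 a6 b47
Rows 2 and 3 agree on A; apply A→D and equate their D entries.
Rows 2 and 3 agree on A, D, F; apply A, D, F→E and equate their E entries.
Rows 2 and 3 agree on A, D; apply A, D→B and equate their B entries.
Rows 2 and 3 agree on A, E, F; apply A, E, F→D, G and equate their D, G entries.
Row 3 is now all distinguished symbols — the join is lossless.

Yes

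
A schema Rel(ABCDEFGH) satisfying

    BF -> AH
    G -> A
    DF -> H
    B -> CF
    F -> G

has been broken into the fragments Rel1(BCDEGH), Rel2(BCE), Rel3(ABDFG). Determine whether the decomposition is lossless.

Yes

Chase test. Columns are ABCDEFGH; row i has aⱼ where attribute j ∈ Reli, else bᵢⱼ.
Initial tableau (one row per fragment):
  row 1: b11 a2 a3 a4 a5 b16 a7 a8
  row 2: b21 a2 a3 b24 a5 b26 b27 b28
  row 3: a1 a2 b33 a4 b35 a6 a7 b38
Rows 1 and 3 agree on G; apply G→A and equate their A entries.
Rows 1 and 2 agree on B; apply B→CF and equate their CF entries.
Rows 1 and 3 agree on B; apply B→CF and equate their CF entries.
Rows 1 and 2 agree on F; apply F→G and equate their G entries.
Rows 1 and 2 agree on BF; apply BF→AH and equate their AH entries.
Rows 1 and 3 agree on BF; apply BF→AH and equate their AH entries.
Row 1 is now all distinguished symbols — the join is lossless.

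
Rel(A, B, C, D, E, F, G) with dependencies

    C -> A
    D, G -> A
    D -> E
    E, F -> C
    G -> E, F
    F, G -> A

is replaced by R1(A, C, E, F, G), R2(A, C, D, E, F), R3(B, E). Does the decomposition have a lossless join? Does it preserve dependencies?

Lossless test (chase): applying each FD to every pair of rows produces no changes in the tableau, so no row becomes fully distinguished — the join is lossy.
Dependency preservation: D, G → A is not contained in any single fragment, but the restricted closure of its left-hand side across the fragments still reaches the right-hand side; the remaining FDs each lie inside some fragment. All dependencies are preserved.

lossy but dependency-preserving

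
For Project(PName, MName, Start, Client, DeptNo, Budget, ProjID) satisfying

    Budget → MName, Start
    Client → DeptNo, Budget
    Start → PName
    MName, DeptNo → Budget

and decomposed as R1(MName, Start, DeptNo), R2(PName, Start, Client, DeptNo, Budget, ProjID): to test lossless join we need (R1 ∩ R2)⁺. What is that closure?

PName, Start, DeptNo

R1 ∩ R2 = {Start, DeptNo}.
Start → PName applies, adding PName
Closure: {PName, Start, DeptNo}.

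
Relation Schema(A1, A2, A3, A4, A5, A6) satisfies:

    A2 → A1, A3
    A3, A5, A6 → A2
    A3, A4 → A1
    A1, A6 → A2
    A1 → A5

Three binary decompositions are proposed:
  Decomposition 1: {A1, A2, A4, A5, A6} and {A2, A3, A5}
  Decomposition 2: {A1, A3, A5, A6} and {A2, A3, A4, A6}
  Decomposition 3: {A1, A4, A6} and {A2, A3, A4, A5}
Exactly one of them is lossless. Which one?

Decomposition 1

Decomposition 1: common = {A2, A5}, closure = {A1, A2, A3, A5} → lossless.
Decomposition 2: common = {A3, A6}, closure = {A3, A6} → lossy.
Decomposition 3: common = {A4}, closure = {A4} → lossy.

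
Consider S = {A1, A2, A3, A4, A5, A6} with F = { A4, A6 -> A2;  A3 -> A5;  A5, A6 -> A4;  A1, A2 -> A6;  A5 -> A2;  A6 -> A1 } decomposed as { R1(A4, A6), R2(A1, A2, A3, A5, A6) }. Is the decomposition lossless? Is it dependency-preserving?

Lossless test: (A6)⁺ = {A1, A6}, which is a superkey of neither fragment — lossy.
Dependency preservation: the restricted closure of {A4, A6} across the fragments never reaches {A2}, so A4, A6 → A2 cannot be enforced without a join — not preserved.

lossy and not dependency-preserving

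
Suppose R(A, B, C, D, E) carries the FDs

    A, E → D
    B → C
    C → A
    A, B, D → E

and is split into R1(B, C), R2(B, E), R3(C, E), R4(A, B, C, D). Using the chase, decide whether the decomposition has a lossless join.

No

Chase test. Columns are A, B, C, D, E; row i has aⱼ where attribute j ∈ Ri, else bᵢⱼ.
Initial tableau (one row per fragment):
  row 1: b11 a2 a3 b14 b15
  row 2: b21 a2 b23 b24 a5
  row 3: b31 b32 a3 b34 a5
  row 4: a1 a2 a3 a4 b45
Rows 1 and 2 agree on B; apply B→C and equate their C entries.
Rows 1 and 2 agree on C; apply C→A and equate their A entries.
Rows 1 and 3 agree on C; apply C→A and equate their A entries.
Rows 1 and 4 agree on C; apply C→A and equate their A entries.
Rows 2 and 3 agree on A, E; apply A, E→D and equate their D entries.
No row becomes fully distinguished — the join is lossy.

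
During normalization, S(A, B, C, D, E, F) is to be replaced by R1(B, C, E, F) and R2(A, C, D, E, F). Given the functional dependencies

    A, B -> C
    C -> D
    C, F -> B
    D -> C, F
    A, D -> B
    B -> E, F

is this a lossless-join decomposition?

Yes

Common attributes: R1 ∩ R2 = {C, E, F}.
Closure of {C, E, F}: C → D applies, adding D; C, F → B applies, adding B. So (C, E, F)⁺ = {B, C, D, E, F}.
This closure contains every attribute of R1, so R1 ∩ R2 → R1. The join is lossless.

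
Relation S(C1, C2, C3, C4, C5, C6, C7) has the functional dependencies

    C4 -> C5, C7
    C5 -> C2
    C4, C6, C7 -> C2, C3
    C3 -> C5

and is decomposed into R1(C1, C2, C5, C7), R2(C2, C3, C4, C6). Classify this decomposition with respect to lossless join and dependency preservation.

lossy and not dependency-preserving

Lossless test: (C2)⁺ = {C2}, which is a superkey of neither fragment — lossy.
Dependency preservation: the restricted closure of {C4} across the fragments never reaches {C5, C7}, so C4 → C5, C7 cannot be enforced without a join — not preserved.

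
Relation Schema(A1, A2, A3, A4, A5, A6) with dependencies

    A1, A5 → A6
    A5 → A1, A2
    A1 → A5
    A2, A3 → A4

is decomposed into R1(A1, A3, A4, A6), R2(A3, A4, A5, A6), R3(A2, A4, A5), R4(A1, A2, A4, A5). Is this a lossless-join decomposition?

Chase test. Columns are A1, A2, A3, A4, A5, A6; row i has aⱼ where attribute j ∈ Ri, else bᵢⱼ.
Initial tableau (one row per fragment):
  row 1: a1 b12 a3 a4 b15 a6
  row 2: b21 b22 a3 a4 a5 a6
  row 3: b31 a2 b33 a4 a5 b36
  row 4: a1 a2 b43 a4 a5 b46
Rows 2 and 3 agree on A5; apply A5→A1, A2 and equate their A1, A2 entries.
Rows 2 and 4 agree on A5; apply A5→A1, A2 and equate their A1, A2 entries.
Rows 1 and 2 agree on A1; apply A1→A5 and equate their A5 entries.
Rows 1 and 3 agree on A1, A5; apply A1, A5→A6 and equate their A6 entries.
Rows 1 and 4 agree on A1, A5; apply A1, A5→A6 and equate their A6 entries.
Rows 1 and 2 agree on A5; apply A5→A1, A2 and equate their A1, A2 entries.
Row 1 is now all distinguished symbols — the join is lossless.

Yes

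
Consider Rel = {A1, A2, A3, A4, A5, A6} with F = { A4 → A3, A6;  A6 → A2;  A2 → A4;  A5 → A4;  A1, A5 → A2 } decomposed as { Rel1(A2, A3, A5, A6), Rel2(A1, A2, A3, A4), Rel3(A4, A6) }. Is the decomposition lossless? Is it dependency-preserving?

lossy but dependency-preserving

Lossless test (chase): Rows 2 and 3 agree on A4; apply A4→A3, A6 and equate their A3, A6 entries. Rows 1 and 3 agree on A6; apply A6→A2 and equate their A2 entries. Rows 1 and 2 agree on A2; apply A2→A4 and equate their A4 entries. No row becomes fully distinguished — the join is lossy.
Dependency preservation: A4 → A3, A6; A5 → A4; A1, A5 → A2 are not contained in any single fragment, but the restricted closure of each left-hand side across the fragments still reaches the right-hand side; the remaining FDs each lie inside some fragment. All dependencies are preserved.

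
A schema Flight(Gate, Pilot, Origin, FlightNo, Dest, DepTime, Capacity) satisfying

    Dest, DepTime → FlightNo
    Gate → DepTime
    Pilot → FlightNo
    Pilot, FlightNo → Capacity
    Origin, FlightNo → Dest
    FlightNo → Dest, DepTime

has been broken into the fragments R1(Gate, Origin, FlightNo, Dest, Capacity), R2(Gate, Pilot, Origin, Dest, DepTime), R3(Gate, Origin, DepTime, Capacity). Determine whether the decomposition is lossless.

No

Chase test. Columns are Gate, Pilot, Origin, FlightNo, Dest, DepTime, Capacity; row i has aⱼ where attribute j ∈ Ri, else bᵢⱼ.
Initial tableau (one row per fragment):
  row 1: a1 b12 a3 a4 a5 b16 a7
  row 2: a1 a2 a3 b24 a5 a6 b27
  row 3: a1 b32 a3 b34 b35 a6 a7
Rows 1 and 2 agree on Gate; apply Gate→DepTime and equate their DepTime entries.
Rows 1 and 2 agree on Dest, DepTime; apply Dest, DepTime→FlightNo and equate their FlightNo entries.
No row becomes fully distinguished — the join is lossy.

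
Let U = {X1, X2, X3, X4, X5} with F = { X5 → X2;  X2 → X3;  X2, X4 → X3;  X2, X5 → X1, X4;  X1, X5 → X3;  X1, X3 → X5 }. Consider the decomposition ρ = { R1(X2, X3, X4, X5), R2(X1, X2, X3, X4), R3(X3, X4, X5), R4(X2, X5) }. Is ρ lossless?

Chase test. Columns are X1, X2, X3, X4, X5; row i has aⱼ where attribute j ∈ Ri, else bᵢⱼ.
Initial tableau (one row per fragment):
  row 1: b11 a2 a3 a4 a5
  row 2: a1 a2 a3 a4 b25
  row 3: b31 b32 a3 a4 a5
  row 4: b41 a2 b43 b44 a5
Rows 1 and 3 agree on X5; apply X5→X2 and equate their X2 entries.
Rows 1 and 4 agree on X2; apply X2→X3 and equate their X3 entries.
Rows 1 and 3 agree on X2, X5; apply X2, X5→X1, X4 and equate their X1, X4 entries.
Rows 1 and 4 agree on X2, X5; apply X2, X5→X1, X4 and equate their X1, X4 entries.
No row becomes fully distinguished — the join is lossy.

No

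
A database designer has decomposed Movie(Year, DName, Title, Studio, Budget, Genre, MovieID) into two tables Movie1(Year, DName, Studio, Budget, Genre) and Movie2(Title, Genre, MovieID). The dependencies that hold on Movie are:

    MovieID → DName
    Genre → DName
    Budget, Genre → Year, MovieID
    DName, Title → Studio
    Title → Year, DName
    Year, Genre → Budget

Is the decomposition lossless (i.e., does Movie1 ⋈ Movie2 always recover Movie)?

No

Common attributes: Movie1 ∩ Movie2 = {Genre}.
Closure of {Genre}: Genre → DName applies, adding DName. So (Genre)⁺ = {DName, Genre}.
The closure contains neither all of Movie1 = {Year, DName, Studio, Budget, Genre} nor all of Movie2 = {Title, Genre, MovieID}, so the common attributes are not a superkey of either fragment. The join is lossy.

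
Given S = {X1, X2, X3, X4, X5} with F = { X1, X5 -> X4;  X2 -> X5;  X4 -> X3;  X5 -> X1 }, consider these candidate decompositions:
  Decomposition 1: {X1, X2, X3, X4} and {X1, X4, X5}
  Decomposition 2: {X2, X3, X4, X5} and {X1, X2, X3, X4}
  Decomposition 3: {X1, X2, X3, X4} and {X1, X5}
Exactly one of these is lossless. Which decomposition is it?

Decomposition 2

Decomposition 1: common = {X1, X4}, closure = {X1, X3, X4} → lossy.
Decomposition 2: common = {X2, X3, X4}, closure = {X1, X2, X3, X4, X5} → lossless.
Decomposition 3: common = {X1}, closure = {X1} → lossy.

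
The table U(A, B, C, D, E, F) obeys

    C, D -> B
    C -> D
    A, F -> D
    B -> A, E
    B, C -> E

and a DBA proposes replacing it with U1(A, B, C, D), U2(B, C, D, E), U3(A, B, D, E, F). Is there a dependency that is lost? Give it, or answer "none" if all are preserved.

none

C, D → B lies within U1.
C → D lies within U1.
A, F → D lies within U3.
B → A, E lies within U3.
B, C → E lies within U2.
Every dependency is enforceable on the fragments, so the decomposition is dependency-preserving.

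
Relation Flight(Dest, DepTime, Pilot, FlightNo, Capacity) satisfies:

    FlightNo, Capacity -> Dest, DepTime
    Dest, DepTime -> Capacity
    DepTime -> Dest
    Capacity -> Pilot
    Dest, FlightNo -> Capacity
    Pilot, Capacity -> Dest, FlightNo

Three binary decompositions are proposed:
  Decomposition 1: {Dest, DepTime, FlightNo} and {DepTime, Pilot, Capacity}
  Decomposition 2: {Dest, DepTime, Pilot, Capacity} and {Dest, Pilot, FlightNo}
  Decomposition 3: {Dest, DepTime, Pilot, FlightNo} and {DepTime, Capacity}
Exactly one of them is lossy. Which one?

Decomposition 1: common = {DepTime}, closure = {Dest, DepTime, Pilot, FlightNo, Capacity} → lossless.
Decomposition 2: common = {Dest, Pilot}, closure = {Dest, Pilot} → lossy.
Decomposition 3: common = {DepTime}, closure = {Dest, DepTime, Pilot, FlightNo, Capacity} → lossless.

Decomposition 2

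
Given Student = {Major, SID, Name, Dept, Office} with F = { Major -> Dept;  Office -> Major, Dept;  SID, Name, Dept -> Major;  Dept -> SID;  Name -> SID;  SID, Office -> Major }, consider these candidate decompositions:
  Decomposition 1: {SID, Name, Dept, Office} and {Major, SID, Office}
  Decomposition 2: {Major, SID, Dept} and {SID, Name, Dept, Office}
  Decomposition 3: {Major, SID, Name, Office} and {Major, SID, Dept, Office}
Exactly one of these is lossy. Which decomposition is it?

Decomposition 2

Decomposition 1: common = {SID, Office}, closure = {Major, SID, Dept, Office} → lossless.
Decomposition 2: common = {SID, Dept}, closure = {SID, Dept} → lossy.
Decomposition 3: common = {Major, SID, Office}, closure = {Major, SID, Dept, Office} → lossless.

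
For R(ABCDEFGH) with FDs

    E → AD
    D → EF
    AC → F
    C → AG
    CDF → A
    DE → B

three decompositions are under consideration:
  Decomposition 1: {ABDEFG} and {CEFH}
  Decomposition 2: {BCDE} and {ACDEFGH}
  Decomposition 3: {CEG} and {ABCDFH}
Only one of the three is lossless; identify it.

Decomposition 2

Decomposition 1: common = {EF}, closure = {ABDEF} → lossy.
Decomposition 2: common = {CDE}, closure = {ABCDEFG} → lossless.
Decomposition 3: common = {C}, closure = {ACFG} → lossy.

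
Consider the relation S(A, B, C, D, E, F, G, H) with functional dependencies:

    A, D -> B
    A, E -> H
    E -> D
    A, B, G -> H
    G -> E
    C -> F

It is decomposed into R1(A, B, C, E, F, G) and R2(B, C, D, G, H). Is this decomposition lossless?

Common attributes: R1 ∩ R2 = {B, C, G}.
Closure of {B, C, G}: G → E applies, adding E; C → F applies, adding F; E → D applies, adding D. So (B, C, G)⁺ = {B, C, D, E, F, G}.
The closure contains neither all of R1 = {A, B, C, E, F, G} nor all of R2 = {B, C, D, G, H}, so the common attributes are not a superkey of either fragment. The join is lossy.

No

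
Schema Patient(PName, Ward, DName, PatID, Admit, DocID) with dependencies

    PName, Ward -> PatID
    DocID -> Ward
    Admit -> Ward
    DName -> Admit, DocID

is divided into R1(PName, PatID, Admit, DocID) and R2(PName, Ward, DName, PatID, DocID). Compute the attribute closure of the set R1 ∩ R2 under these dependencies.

R1 ∩ R2 = {PName, PatID, DocID}.
DocID → Ward applies, adding Ward
Closure: {PName, Ward, PatID, DocID}.

PName, Ward, PatID, DocID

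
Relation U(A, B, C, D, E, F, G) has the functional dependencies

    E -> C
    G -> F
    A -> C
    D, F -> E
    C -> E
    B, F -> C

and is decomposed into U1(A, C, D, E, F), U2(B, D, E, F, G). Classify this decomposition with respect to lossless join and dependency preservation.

lossy but dependency-preserving

Lossless test: (D, E, F)⁺ = {C, D, E, F}, which is a superkey of neither fragment — lossy.
Dependency preservation: B, F → C is not contained in any single fragment, but the restricted closure of its left-hand side across the fragments still reaches the right-hand side; the remaining FDs each lie inside some fragment. All dependencies are preserved.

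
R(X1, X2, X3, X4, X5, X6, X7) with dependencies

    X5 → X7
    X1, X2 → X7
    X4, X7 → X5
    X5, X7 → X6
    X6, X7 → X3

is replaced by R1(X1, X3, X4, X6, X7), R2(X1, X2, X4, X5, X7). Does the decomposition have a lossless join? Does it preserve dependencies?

lossless but not dependency-preserving

Lossless test: (X1, X4, X7)⁺ = {X1, X3, X4, X5, X6, X7}, which contains all of one fragment — lossless.
Dependency preservation: the restricted closure of {X5, X7} across the fragments never reaches {X6}, so X5, X7 → X6 cannot be enforced without a join — not preserved.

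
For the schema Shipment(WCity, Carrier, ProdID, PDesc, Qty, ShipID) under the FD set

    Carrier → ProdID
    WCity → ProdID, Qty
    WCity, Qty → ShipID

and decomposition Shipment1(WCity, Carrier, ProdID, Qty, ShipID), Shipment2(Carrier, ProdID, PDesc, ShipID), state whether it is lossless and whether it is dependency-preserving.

Lossless test: (Carrier, ProdID, ShipID)⁺ = {Carrier, ProdID, ShipID}, which is a superkey of neither fragment — lossy.
Dependency preservation: every FD's attributes lie within a single fragment, so each can be enforced locally — preserved.

lossy but dependency-preserving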